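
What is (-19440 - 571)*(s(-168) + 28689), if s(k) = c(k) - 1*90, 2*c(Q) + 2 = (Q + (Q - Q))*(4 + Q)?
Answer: -847946114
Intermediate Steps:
c(Q) = -1 + Q*(4 + Q)/2 (c(Q) = -1 + ((Q + (Q - Q))*(4 + Q))/2 = -1 + ((Q + 0)*(4 + Q))/2 = -1 + (Q*(4 + Q))/2 = -1 + Q*(4 + Q)/2)
s(k) = -91 + k**2/2 + 2*k (s(k) = (-1 + k**2/2 + 2*k) - 1*90 = (-1 + k**2/2 + 2*k) - 90 = -91 + k**2/2 + 2*k)
(-19440 - 571)*(s(-168) + 28689) = (-19440 - 571)*((-91 + (1/2)*(-168)**2 + 2*(-168)) + 28689) = -20011*((-91 + (1/2)*28224 - 336) + 28689) = -20011*((-91 + 14112 - 336) + 28689) = -20011*(13685 + 28689) = -20011*42374 = -847946114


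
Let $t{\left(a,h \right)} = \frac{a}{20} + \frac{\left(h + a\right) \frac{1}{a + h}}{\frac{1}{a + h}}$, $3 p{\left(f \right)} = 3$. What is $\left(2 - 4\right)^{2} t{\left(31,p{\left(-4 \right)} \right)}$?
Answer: $\frac{671}{5} \approx 134.2$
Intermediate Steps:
$p{\left(f \right)} = 1$ ($p{\left(f \right)} = \frac{1}{3} \cdot 3 = 1$)
$t{\left(a,h \right)} = h + \frac{21 a}{20}$ ($t{\left(a,h \right)} = a \frac{1}{20} + \frac{a + h}{a + h} \left(a + h\right) = \frac{a}{20} + 1 \left(a + h\right) = \frac{a}{20} + \left(a + h\right) = h + \frac{21 a}{20}$)
$\left(2 - 4\right)^{2} t{\left(31,p{\left(-4 \right)} \right)} = \left(2 - 4\right)^{2} \left(1 + \frac{21}{20} \cdot 31\right) = \left(-2\right)^{2} \left(1 + \frac{651}{20}\right) = 4 \cdot \frac{671}{20} = \frac{671}{5}$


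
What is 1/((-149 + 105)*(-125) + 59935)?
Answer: 1/65435 ≈ 1.5282e-5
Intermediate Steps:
1/((-149 + 105)*(-125) + 59935) = 1/(-44*(-125) + 59935) = 1/(5500 + 59935) = 1/65435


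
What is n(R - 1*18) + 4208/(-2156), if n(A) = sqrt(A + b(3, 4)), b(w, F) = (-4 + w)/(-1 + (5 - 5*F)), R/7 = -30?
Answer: -1052/539 + I*sqrt(3647)/4 ≈ -1.9518 + 15.098*I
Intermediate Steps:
R = -210 (R = 7*(-30) = -210)
b(w, F) = (-4 + w)/(4 - 5*F)
n(A) = sqrt(1/16 + A) (n(A) = sqrt(A + (4 - 1*3)/(-4 + 5*4)) = sqrt(A + (4 - 3)/(-4 + 20)) = sqrt(A + 1/16) = sqrt(1/16 + A))
n(R - 1*18) + 4208/(-2156) = sqrt(1 + 16*(-210 - 1*18))/4 + 4208/(-2156) = sqrt(1 + 16*(-210 - 18))/4 + 4208*(-1/2156) = sqrt(1 + 16*(-228))/4 - 1052/539 = sqrt(1 - 3648)/4 - 1052/539 = sqrt(-3647)/4 - 1052/539 = (I*sqrt(3647))/4 - 1052/539 = I*sqrt(3647)/4 - 1052/539 = -1052/539 + I*sqrt(3647)/4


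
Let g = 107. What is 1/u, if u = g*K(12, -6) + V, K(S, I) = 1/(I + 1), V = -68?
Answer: -5/447 ≈ -0.011186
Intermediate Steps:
K(S, I) = 1/(1 + I)
u = -447/5 (u = 107/(1 - 6) - 68 = 107/(-5) - 68 = 107*(-1/5) - 68 = -107/5 - 68 = -447/5 ≈ -89.400)
1/u = 1/(-447/5) = -5/447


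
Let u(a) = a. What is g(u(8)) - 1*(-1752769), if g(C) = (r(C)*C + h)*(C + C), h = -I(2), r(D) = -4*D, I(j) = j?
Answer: 1748641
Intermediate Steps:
h = -2 (h = -1*2 = -2)
g(C) = 2*C*(-2 - 4*C²) (g(C) = ((-4*C)*C - 2)*(C + C) = (-4*C² - 2)*(2*C) = (-2 - 4*C²)*(2*C) = 2*C*(-2 - 4*C²))
g(u(8)) - 1*(-1752769) = (-8*8³ - 4*8) - 1*(-1752769) = (-8*512 - 32) + 1752769 = (-4096 - 32) + 1752769 = -4128 + 1752769 = 1748641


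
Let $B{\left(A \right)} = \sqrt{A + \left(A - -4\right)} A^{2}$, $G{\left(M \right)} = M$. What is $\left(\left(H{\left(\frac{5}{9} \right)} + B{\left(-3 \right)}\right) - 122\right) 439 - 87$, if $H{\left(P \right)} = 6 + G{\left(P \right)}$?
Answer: $- \frac{456904}{9} + 3951 i \sqrt{2} \approx -50767.0 + 5587.6 i$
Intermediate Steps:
$B{\left(A \right)} = A^{2} \sqrt{4 + 2 A}$ ($B{\left(A \right)} = \sqrt{A + \left(A + 4\right)} A^{2} = \sqrt{A + \left(4 + A\right)} A^{2} = \sqrt{4 + 2 A} A^{2} = A^{2} \sqrt{4 + 2 A}$)
$H{\left(P \right)} = 6 + P$
$\left(\left(H{\left(\frac{5}{9} \right)} + B{\left(-3 \right)}\right) - 122\right) 439 - 87 = \left(\left(\left(6 + \frac{5}{9}\right) + \left(-3\right)^{2} \sqrt{4 + 2 \left(-3\right)}\right) - 122\right) 439 - 87 = \left(\left(\left(6 + 5 \cdot \frac{1}{9}\right) + 9 \sqrt{4 - 6}\right) - 122\right) 439 - 87 = \left(\left(\left(6 + \frac{5}{9}\right) + 9 \sqrt{-2}\right) - 122\right) 439 - 87 = \left(\left(\frac{59}{9} + 9 i \sqrt{2}\right) - 122\right) 439 - 87 = \left(- \frac{1039}{9} + 9 i \sqrt{2}\right) 439 - 87 = \left(- \frac{456121}{9} + 3951 i \sqrt{2}\right) - 87 = - \frac{456904}{9} + 3951 i \sqrt{2}$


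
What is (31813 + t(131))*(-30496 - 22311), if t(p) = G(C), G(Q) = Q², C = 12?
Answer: -1687553299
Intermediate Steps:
t(p) = 144 (t(p) = 12² = 144)
(31813 + t(131))*(-30496 - 22311) = (31813 + 144)*(-30496 - 22311) = 31957*(-52807) = -1687553299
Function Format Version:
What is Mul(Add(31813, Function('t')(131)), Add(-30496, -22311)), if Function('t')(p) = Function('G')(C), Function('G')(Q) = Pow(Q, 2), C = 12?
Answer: -1687553299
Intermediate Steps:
Function('t')(p) = 144 (Function('t')(p) = Pow(12, 2) = 144)
Mul(Add(31813, Function('t')(131)), Add(-30496, -22311)) = Mul(Add(31813, 144), Add(-30496, -22311)) = Mul(31957, -52807) = -1687553299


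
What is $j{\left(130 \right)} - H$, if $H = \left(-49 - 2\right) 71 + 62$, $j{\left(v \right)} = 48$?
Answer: $3607$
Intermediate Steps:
$H = -3559$ ($H = \left(-49 - 2\right) 71 + 62 = \left(-51\right) 71 + 62 = -3621 + 62 = -3559$)
$j{\left(130 \right)} - H = 48 - -3559 = 48 + 3559 = 3607$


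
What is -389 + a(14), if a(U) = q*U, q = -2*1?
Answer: -417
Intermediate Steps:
q = -2
a(U) = -2*U
-389 + a(14) = -389 - 2*14 = -389 - 28 = -417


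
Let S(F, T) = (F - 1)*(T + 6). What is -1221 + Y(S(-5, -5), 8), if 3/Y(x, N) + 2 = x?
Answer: -9771/8 ≈ -1221.4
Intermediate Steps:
S(F, T) = (-1 + F)*(6 + T)
Y(x, N) = 3/(-2 + x)
-1221 + Y(S(-5, -5), 8) = -1221 + 3/(-2 + (-6 - 1*(-5) + 6*(-5) - 5*(-5))) = -1221 + 3/(-2 + (-6 + 5 - 30 + 25)) = -1221 + 3/(-2 - 6) = -1221 + 3/(-8) = -1221 + 3*(-⅛) = -1221 - 3/8 = -9771/8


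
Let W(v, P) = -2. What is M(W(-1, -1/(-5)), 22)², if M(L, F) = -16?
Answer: 256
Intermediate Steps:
M(W(-1, -1/(-5)), 22)² = (-16)² = 256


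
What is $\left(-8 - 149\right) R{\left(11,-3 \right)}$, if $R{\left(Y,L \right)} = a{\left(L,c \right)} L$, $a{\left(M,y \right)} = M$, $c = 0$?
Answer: $-1413$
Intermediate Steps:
$R{\left(Y,L \right)} = L^{2}$ ($R{\left(Y,L \right)} = L L = L^{2}$)
$\left(-8 - 149\right) R{\left(11,-3 \right)} = \left(-8 - 149\right) \left(-3\right)^{2} = \left(-157\right) 9 = -1413$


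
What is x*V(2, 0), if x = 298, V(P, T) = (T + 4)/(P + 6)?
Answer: 149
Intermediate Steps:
V(P, T) = (4 + T)/(6 + P)
x*V(2, 0) = 298*((4 + 0)/(6 + 2)) = 298*(4/8) = 298*((⅛)*4) = 298*(½) = 149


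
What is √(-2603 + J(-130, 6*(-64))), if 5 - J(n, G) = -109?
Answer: I*√2489 ≈ 49.89*I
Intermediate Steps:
J(n, G) = 114 (J(n, G) = 5 - 1*(-109) = 5 + 109 = 114)
√(-2603 + J(-130, 6*(-64))) = √(-2603 + 114) = √(-2489) = I*√2489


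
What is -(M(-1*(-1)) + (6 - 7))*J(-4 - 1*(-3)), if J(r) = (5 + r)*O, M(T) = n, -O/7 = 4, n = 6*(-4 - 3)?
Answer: -4816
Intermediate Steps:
n = -42 (n = 6*(-7) = -42)
O = -28 (O = -7*4 = -28)
M(T) = -42
J(r) = -140 - 28*r (J(r) = (5 + r)*(-28) = -140 - 28*r)
-(M(-1*(-1)) + (6 - 7))*J(-4 - 1*(-3)) = -(-42 + (6 - 7))*(-140 - 28*(-4 - 1*(-3))) = -(-42 - 1)*(-140 - 28*(-4 + 3)) = -(-43)*(-140 - 28*(-1)) = -(-43)*(-140 + 28) = -(-43)*(-112) = -1*4816 = -4816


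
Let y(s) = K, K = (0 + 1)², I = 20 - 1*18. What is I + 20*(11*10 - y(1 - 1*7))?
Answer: 2182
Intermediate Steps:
I = 2 (I = 20 - 18 = 2)
K = 1 (K = 1² = 1)
y(s) = 1
I + 20*(11*10 - y(1 - 1*7)) = 2 + 20*(11*10 - 1*1) = 2 + 20*(110 - 1) = 2 + 20*109 = 2 + 2180 = 2182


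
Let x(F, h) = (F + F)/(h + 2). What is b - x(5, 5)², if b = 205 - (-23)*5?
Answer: 15580/49 ≈ 317.96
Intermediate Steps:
x(F, h) = 2*F/(2 + h) (x(F, h) = (2*F)/(2 + h) = 2*F/(2 + h))
b = 320 (b = 205 - 1*(-115) = 205 + 115 = 320)
b - x(5, 5)² = 320 - (2*5/(2 + 5))² = 320 - (2*5/7)² = 320 - (2*5*(⅐))² = 320 - (10/7)² = 320 - 1*100/49 = 320 - 100/49 = 15580/49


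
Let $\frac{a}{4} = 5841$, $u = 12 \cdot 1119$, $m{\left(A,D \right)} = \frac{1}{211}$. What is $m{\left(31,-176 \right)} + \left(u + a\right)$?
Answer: $\frac{7763113}{211} \approx 36792.0$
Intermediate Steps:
$m{\left(A,D \right)} = \frac{1}{211}$
$u = 13428$
$a = 23364$ ($a = 4 \cdot 5841 = 23364$)
$m{\left(31,-176 \right)} + \left(u + a\right) = \frac{1}{211} + \left(13428 + 23364\right) = \frac{1}{211} + 36792 = \frac{7763113}{211}$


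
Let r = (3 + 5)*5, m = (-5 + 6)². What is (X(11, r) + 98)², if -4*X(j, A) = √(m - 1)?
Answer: 9604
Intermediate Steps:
m = 1 (m = 1² = 1)
r = 40 (r = 8*5 = 40)
X(j, A) = 0 (X(j, A) = -√(1 - 1)/4 = -√0/4 = -¼*0 = 0)
(X(11, r) + 98)² = (0 + 98)² = 98² = 9604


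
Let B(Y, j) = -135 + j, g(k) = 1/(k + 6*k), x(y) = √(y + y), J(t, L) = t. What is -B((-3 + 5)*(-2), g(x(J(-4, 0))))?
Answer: 135 + I*√2/28 ≈ 135.0 + 0.050508*I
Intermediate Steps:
x(y) = √2*√y (x(y) = √(2*y) = √2*√y)
g(k) = 1/(7*k)
-B((-3 + 5)*(-2), g(x(J(-4, 0)))) = -(-135 + 1/(7*((√2*√(-4))))) = -(-135 + 1/(7*((√2*(2*I))))) = -(-135 + 1/(7*((2*I*√2)))) = -(-135 + (-I*√2/4)/7) = -(-135 - I*√2/28) = 135 + I*√2/28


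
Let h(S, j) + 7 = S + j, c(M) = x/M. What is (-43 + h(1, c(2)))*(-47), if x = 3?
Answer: 4465/2 ≈ 2232.5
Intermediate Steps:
c(M) = 3/M
h(S, j) = -7 + S + j (h(S, j) = -7 + (S + j) = -7 + S + j)
(-43 + h(1, c(2)))*(-47) = (-43 + (-7 + 1 + 3/2))*(-47) = (-43 - 9/2)*(-47) = -95/2*(-47) = 4465/2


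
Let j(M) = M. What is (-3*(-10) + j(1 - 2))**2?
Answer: 841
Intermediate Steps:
(-3*(-10) + j(1 - 2))**2 = (-3*(-10) + (1 - 2))**2 = (30 - 1)**2 = 29**2 = 841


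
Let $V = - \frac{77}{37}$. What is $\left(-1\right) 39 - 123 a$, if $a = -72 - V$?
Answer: $\frac{316758}{37} \approx 8561.0$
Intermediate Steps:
$V = - \frac{77}{37}$ ($V = \left(-77\right) \frac{1}{37} = - \frac{77}{37} \approx -2.0811$)
$a = - \frac{2587}{37}$ ($a = -72 - - \frac{77}{37} = -72 + \frac{77}{37} = - \frac{2587}{37} \approx -69.919$)
$\left(-1\right) 39 - 123 a = \left(-1\right) 39 - - \frac{318201}{37} = -39 + \frac{318201}{37} = \frac{316758}{37}$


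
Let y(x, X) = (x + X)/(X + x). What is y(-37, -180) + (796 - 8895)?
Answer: -8098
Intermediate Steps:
y(x, X) = 1 (y(x, X) = (X + x)/(X + x) = 1)
y(-37, -180) + (796 - 8895) = 1 + (796 - 8895) = 1 - 8099 = -8098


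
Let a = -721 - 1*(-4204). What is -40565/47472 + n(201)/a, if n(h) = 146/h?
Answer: -220092527/257630544 ≈ -0.85429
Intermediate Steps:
a = 3483 (a = -721 + 4204 = 3483)
-40565/47472 + n(201)/a = -40565/47472 + (146/201)/3483 = -40565*1/47472 + (146*(1/201))*(1/3483) = -40565/47472 + (146/201)*(1/3483) = -40565/47472 + 146/700083 = -220092527/257630544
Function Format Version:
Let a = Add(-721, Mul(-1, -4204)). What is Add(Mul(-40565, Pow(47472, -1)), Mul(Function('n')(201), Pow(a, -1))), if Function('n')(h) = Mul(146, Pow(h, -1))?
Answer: Rational(-220092527, 257630544) ≈ -0.85429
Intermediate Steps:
a = 3483 (a = Add(-721, 4204) = 3483)
Add(Mul(-40565, Pow(47472, -1)), Mul(Function('n')(201), Pow(a, -1))) = Add(Mul(-40565, Pow(47472, -1)), Mul(Mul(146, Pow(201, -1)), Pow(3483, -1))) = Add(Mul(-40565, Rational(1, 47472)), Mul(Mul(146, Rational(1, 201)), Rational(1, 3483))) = Add(Rational(-40565, 47472), Mul(Rational(146, 201), Rational(1, 3483))) = Add(Rational(-40565, 47472), Rational(146, 700083)) = Rational(-220092527, 257630544)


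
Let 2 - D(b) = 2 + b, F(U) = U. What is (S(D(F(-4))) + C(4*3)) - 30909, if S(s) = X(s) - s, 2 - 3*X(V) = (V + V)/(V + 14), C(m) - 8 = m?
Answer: -834097/27 ≈ -30892.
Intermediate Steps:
C(m) = 8 + m
X(V) = 2/3 - 2*V/(3*(14 + V)) (X(V) = 2/3 - (V + V)/(3*(V + 14)) = 2/3 - 2*V/(3*(14 + V)))
D(b) = -b (D(b) = 2 - (2 + b) = 2 + (-2 - b) = -b)
S(s) = -s + 28/(3*(14 + s)) (S(s) = 28/(3*(14 + s)) - s = -s + 28/(3*(14 + s)))
(S(D(F(-4))) + C(4*3)) - 30909 = ((28/3 - (-1*(-4))*(14 - 1*(-4)))/(14 - 1*(-4)) + (8 + 4*3)) - 30909 = ((28/3 - 1*4*(14 + 4))/(14 + 4) + (8 + 12)) - 30909 = ((28/3 - 1*4*18)/18 + 20) - 30909 = ((28/3 - 72)/18 + 20) - 30909 = ((1/18)*(-188/3) + 20) - 30909 = (-94/27 + 20) - 30909 = 446/27 - 30909 = -834097/27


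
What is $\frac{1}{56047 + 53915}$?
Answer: $\frac{1}{109962} \approx 9.094 \cdot 10^{-6}$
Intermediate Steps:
$\frac{1}{56047 + 53915} = \frac{1}{109962}$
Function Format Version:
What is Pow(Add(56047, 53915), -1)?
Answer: Rational(1, 109962) ≈ 9.0940e-6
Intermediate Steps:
Pow(Add(56047, 53915), -1) = Pow(109962, -1) = Rational(1, 109962)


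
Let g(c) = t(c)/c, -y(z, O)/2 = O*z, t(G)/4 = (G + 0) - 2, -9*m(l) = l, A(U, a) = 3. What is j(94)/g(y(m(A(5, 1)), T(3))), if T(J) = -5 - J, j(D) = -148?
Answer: -296/11 ≈ -26.909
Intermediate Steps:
m(l) = -l/9
t(G) = -8 + 4*G (t(G) = 4*((G + 0) - 2) = 4*(G - 2) = 4*(-2 + G) = -8 + 4*G)
y(z, O) = -2*O*z
g(c) = (-8 + 4*c)/c
j(94)/g(y(m(A(5, 1)), T(3))) = -148/(4 - 8*3/(2*(-5 - 1*3))) = -148/(4 - 8*3/(2*(-5 - 3))) = -148/(4 - 8/((-2*(-8)*(-⅓)))) = -148/(4 - 8/(-16/3)) = -148/(4 - 8*(-3/16)) = -148/(4 + 3/2) = -148/11/2 = -148*2/11 = -296/11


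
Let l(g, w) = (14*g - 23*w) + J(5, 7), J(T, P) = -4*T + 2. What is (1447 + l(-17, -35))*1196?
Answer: 2387216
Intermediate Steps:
J(T, P) = 2 - 4*T
l(g, w) = -18 - 23*w + 14*g (l(g, w) = (14*g - 23*w) + (2 - 4*5) = (-23*w + 14*g) + (2 - 20) = (-23*w + 14*g) - 18 = -18 - 23*w + 14*g)
(1447 + l(-17, -35))*1196 = (1447 + (-18 - 23*(-35) + 14*(-17)))*1196 = (1447 + (-18 + 805 - 238))*1196 = (1447 + 549)*1196 = 1996*1196 = 2387216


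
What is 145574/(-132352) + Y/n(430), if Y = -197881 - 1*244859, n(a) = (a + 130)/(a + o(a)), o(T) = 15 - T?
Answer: -499457039/42112 ≈ -11860.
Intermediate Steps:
n(a) = 26/3 + a/15 (n(a) = (a + 130)/(a + (15 - a)) = (130 + a)/15 = (130 + a)*(1/15) = 26/3 + a/15)
Y = -442740 (Y = -197881 - 244859 = -442740)
145574/(-132352) + Y/n(430) = 145574/(-132352) - 442740/(26/3 + (1/15)*430) = 145574*(-1/132352) - 442740/(26/3 + 86/3) = -6617/6016 - 442740/112/3 = -6617/6016 - 442740*3/112 = -6617/6016 - 332055/28 = -499457039/42112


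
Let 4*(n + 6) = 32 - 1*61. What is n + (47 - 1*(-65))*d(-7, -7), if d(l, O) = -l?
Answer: 3083/4 ≈ 770.75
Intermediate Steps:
n = -53/4 (n = -6 + (32 - 1*61)/4 = -6 + (32 - 61)/4 = -6 + (1/4)*(-29) = -6 - 29/4 = -53/4 ≈ -13.250)
n + (47 - 1*(-65))*d(-7, -7) = -53/4 + (47 - 1*(-65))*(-1*(-7)) = -53/4 + (47 + 65)*7 = -53/4 + 112*7 = -53/4 + 784 = 3083/4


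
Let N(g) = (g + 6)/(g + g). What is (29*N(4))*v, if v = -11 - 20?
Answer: -4495/4 ≈ -1123.8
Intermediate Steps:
v = -31
N(g) = (6 + g)/(2*g) (N(g) = (6 + g)/((2*g)) = (6 + g)*(1/(2*g)) = (6 + g)/(2*g))
(29*N(4))*v = (29*((½)*(6 + 4)/4))*(-31) = (29*((½)*(¼)*10))*(-31) = (29*(5/4))*(-31) = (145/4)*(-31) = -4495/4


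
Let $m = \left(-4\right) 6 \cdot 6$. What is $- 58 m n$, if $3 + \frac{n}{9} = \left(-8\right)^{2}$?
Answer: $4585248$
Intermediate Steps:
$n = 549$ ($n = -27 + 9 \left(-8\right)^{2} = -27 + 9 \cdot 64 = -27 + 576 = 549$)
$m = -144$ ($m = \left(-24\right) 6 = -144$)
$- 58 m n = \left(-58\right) \left(-144\right) 549 = 8352 \cdot 549 = 4585248$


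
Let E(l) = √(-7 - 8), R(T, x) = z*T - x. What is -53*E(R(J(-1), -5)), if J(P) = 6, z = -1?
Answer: -53*I*√15 ≈ -205.27*I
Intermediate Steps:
R(T, x) = -T - x
E(l) = I*√15 (E(l) = √(-15) = I*√15)
-53*E(R(J(-1), -5)) = -53*I*√15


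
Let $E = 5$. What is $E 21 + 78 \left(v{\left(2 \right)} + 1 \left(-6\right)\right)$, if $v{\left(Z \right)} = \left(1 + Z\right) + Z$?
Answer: $27$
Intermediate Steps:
$v{\left(Z \right)} = 1 + 2 Z$
$E 21 + 78 \left(v{\left(2 \right)} + 1 \left(-6\right)\right) = 5 \cdot 21 + 78 \left(\left(1 + 2 \cdot 2\right) + 1 \left(-6\right)\right) = 105 + 78 \left(\left(1 + 4\right) - 6\right) = 105 + 78 \left(5 - 6\right) = 105 + 78 \left(-1\right) = 105 - 78 = 27$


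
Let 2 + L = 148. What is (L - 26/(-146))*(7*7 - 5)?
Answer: 469524/73 ≈ 6431.8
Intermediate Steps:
L = 146 (L = -2 + 148 = 146)
(L - 26/(-146))*(7*7 - 5) = (146 - 26/(-146))*(7*7 - 5) = (146 - 26*(-1/146))*(49 - 5) = (146 + 13/73)*44 = (10671/73)*44 = 469524/73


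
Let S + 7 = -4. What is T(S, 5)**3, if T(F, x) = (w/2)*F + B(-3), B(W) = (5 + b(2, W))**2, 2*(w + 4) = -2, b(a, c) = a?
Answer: 3581577/8 ≈ 4.4770e+5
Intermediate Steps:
S = -11 (S = -7 - 4 = -11)
w = -5 (w = -4 + (1/2)*(-2) = -4 - 1 = -5)
B(W) = 49 (B(W) = (5 + 2)**2 = 7**2 = 49)
T(F, x) = 49 - 5*F/2 (T(F, x) = (-5/2)*F + 49 = (-5*1/2)*F + 49 = -5*F/2 + 49 = 49 - 5*F/2)
T(S, 5)**3 = (49 - 5/2*(-11))**3 = (49 + 55/2)**3 = (153/2)**3 = 3581577/8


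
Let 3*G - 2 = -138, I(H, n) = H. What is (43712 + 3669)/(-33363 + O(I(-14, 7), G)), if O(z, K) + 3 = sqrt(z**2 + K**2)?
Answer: -7114115007/5009794672 - 142143*sqrt(5065)/5009794672 ≈ -1.4221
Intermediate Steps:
G = -136/3 (G = 2/3 + (1/3)*(-138) = 2/3 - 46 = -136/3 ≈ -45.333)
O(z, K) = -3 + sqrt(K**2 + z**2) (O(z, K) = -3 + sqrt(z**2 + K**2) = -3 + sqrt(K**2 + z**2))
(43712 + 3669)/(-33363 + O(I(-14, 7), G)) = (43712 + 3669)/(-33363 + (-3 + sqrt((-136/3)**2 + (-14)**2))) = 47381/(-33363 + (-3 + sqrt(18496/9 + 196))) = 47381/(-33363 + (-3 + sqrt(20260/9))) = 47381/(-33363 + (-3 + 2*sqrt(5065)/3)) = 47381/(-33366 + 2*sqrt(5065)/3)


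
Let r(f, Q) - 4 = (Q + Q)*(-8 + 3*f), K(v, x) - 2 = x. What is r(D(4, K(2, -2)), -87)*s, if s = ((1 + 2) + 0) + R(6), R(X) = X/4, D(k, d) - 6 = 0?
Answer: -7812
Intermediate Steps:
K(v, x) = 2 + x
D(k, d) = 6 (D(k, d) = 6 + 0 = 6)
r(f, Q) = 4 + 2*Q*(-8 + 3*f) (r(f, Q) = 4 + (Q + Q)*(-8 + 3*f) = 4 + (2*Q)*(-8 + 3*f) = 4 + 2*Q*(-8 + 3*f))
R(X) = X/4 (R(X) = X*(¼) = X/4)
s = 9/2 (s = ((1 + 2) + 0) + (¼)*6 = (3 + 0) + 3/2 = 3 + 3/2 = 9/2 ≈ 4.5000)
r(D(4, K(2, -2)), -87)*s = (4 - 16*(-87) + 6*(-87)*6)*(9/2) = (4 + 1392 - 3132)*(9/2) = -1736*9/2 = -7812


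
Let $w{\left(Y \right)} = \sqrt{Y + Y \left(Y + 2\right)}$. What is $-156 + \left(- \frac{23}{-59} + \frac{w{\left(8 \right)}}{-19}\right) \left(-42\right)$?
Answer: $- \frac{10170}{59} + \frac{84 \sqrt{22}}{19} \approx -151.64$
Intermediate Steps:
$w{\left(Y \right)} = \sqrt{Y + Y \left(2 + Y\right)}$
$-156 + \left(- \frac{23}{-59} + \frac{w{\left(8 \right)}}{-19}\right) \left(-42\right) = -156 + \left(- \frac{23}{-59} + \frac{\sqrt{8 \left(3 + 8\right)}}{-19}\right) \left(-42\right) = -156 + \left(\left(-23\right) \left(- \frac{1}{59}\right) + \sqrt{8 \cdot 11} \left(- \frac{1}{19}\right)\right) \left(-42\right) = -156 + \left(\frac{23}{59} + \sqrt{88} \left(- \frac{1}{19}\right)\right) \left(-42\right) = -156 + \left(\frac{23}{59} + 2 \sqrt{22} \left(- \frac{1}{19}\right)\right) \left(-42\right) = -156 + \left(\frac{23}{59} - \frac{2 \sqrt{22}}{19}\right) \left(-42\right) = -156 - \left(\frac{966}{59} - \frac{84 \sqrt{22}}{19}\right) = - \frac{10170}{59} + \frac{84 \sqrt{22}}{19}$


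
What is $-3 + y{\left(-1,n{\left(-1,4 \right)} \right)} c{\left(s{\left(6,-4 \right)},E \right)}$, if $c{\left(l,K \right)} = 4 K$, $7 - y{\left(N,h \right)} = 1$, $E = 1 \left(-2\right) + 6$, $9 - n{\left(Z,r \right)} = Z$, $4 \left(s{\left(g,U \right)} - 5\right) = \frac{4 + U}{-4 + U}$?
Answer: $93$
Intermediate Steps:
$s{\left(g,U \right)} = 5 + \frac{4 + U}{4 \left(-4 + U\right)}$ ($s{\left(g,U \right)} = 5 + \frac{\left(4 + U\right) \frac{1}{-4 + U}}{4} = 5 + \frac{\frac{1}{-4 + U} \left(4 + U\right)}{4} = 5 + \frac{4 + U}{4 \left(-4 + U\right)}$)
$n{\left(Z,r \right)} = 9 - Z$
$E = 4$ ($E = -2 + 6 = 4$)
$y{\left(N,h \right)} = 6$ ($y{\left(N,h \right)} = 7 - 1 = 6$)
$-3 + y{\left(-1,n{\left(-1,4 \right)} \right)} c{\left(s{\left(6,-4 \right)},E \right)} = -3 + 6 \cdot 4 \cdot 4 = -3 + 6 \cdot 16 = -3 + 96 = 93$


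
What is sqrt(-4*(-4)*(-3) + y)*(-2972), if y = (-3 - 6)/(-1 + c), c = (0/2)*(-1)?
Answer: -2972*I*sqrt(39) ≈ -18560.0*I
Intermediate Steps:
c = 0 (c = (0*(1/2))*(-1) = 0*(-1) = 0)
y = 9 (y = (-3 - 6)/(-1 + 0) = -9/(-1) = -9*(-1) = 9)
sqrt(-4*(-4)*(-3) + y)*(-2972) = sqrt(-4*(-4)*(-3) + 9)*(-2972) = sqrt(16*(-3) + 9)*(-2972) = sqrt(-48 + 9)*(-2972) = sqrt(-39)*(-2972) = (I*sqrt(39))*(-2972) = -2972*I*sqrt(39)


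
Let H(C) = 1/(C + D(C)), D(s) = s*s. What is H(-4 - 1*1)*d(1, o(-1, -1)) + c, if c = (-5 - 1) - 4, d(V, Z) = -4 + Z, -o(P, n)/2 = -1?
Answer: -101/10 ≈ -10.100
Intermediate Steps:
o(P, n) = 2 (o(P, n) = -2*(-1) = 2)
D(s) = s²
H(C) = 1/(C + C²)
c = -10 (c = -6 - 4 = -10)
H(-4 - 1*1)*d(1, o(-1, -1)) + c = (1/((-4 - 1*1)*(1 + (-4 - 1*1))))*(-4 + 2) - 10 = (1/((-4 - 1)*(1 + (-4 - 1))))*(-2) - 10 = (1/((-5)*(1 - 5)))*(-2) - 10 = -⅕/(-4)*(-2) - 10 = -⅕*(-¼)*(-2) - 10 = (1/20)*(-2) - 10 = -⅒ - 10 = -101/10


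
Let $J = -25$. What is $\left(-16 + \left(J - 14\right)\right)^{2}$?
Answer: $3025$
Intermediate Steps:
$\left(-16 + \left(J - 14\right)\right)^{2} = \left(-16 - 39\right)^{2} = \left(-55\right)^{2} = 3025$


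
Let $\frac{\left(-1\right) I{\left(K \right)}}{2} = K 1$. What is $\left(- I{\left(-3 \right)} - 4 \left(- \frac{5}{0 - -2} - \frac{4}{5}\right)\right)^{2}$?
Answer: $\frac{1296}{25} \approx 51.84$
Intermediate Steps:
$I{\left(K \right)} = - 2 K$ ($I{\left(K \right)} = - 2 K 1 = - 2 K$)
$\left(- I{\left(-3 \right)} - 4 \left(- \frac{5}{0 - -2} - \frac{4}{5}\right)\right)^{2} = \left(- \left(-2\right) \left(-3\right) - 4 \left(- \frac{5}{0 - -2} - \frac{4}{5}\right)\right)^{2} = \left(\left(-1\right) 6 - 4 \left(- \frac{5}{0 + 2} - \frac{4}{5}\right)\right)^{2} = \left(-6 - 4 \left(- \frac{5}{2} - \frac{4}{5}\right)\right)^{2} = \left(-6 - - \frac{66}{5}\right)^{2} = \left(-6 + \frac{66}{5}\right)^{2} = \left(\frac{36}{5}\right)^{2} = \frac{1296}{25}$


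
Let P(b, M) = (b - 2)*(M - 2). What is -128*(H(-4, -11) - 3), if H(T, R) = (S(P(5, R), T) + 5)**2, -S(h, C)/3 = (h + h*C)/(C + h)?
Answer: -40295552/1849 ≈ -21793.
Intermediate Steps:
P(b, M) = (-2 + M)*(-2 + b) (P(b, M) = (-2 + b)*(-2 + M) = (-2 + M)*(-2 + b))
S(h, C) = -3*(h + C*h)/(C + h) (S(h, C) = -3*(h + h*C)/(C + h) = -3*(h + C*h)/(C + h))
H(T, R) = (5 - 3*(1 + T)*(-6 + 3*R)/(-6 + T + 3*R))**2 (H(T, R) = (-3*(4 - 2*R - 2*5 + R*5)*(1 + T)/(T + (4 - 2*R - 2*5 + R*5)) + 5)**2 = (-3*(4 - 2*R - 10 + 5*R)*(1 + T)/(T + (4 - 2*R - 10 + 5*R)) + 5)**2 = (-3*(-6 + 3*R)*(1 + T)/(T + (-6 + 3*R)) + 5)**2 = (-3*(-6 + 3*R)*(1 + T)/(-6 + T + 3*R) + 5)**2 = (-3*(1 + T)*(-6 + 3*R)/(-6 + T + 3*R) + 5)**2 = (5 - 3*(1 + T)*(-6 + 3*R)/(-6 + T + 3*R))**2)
-128*(H(-4, -11) - 3) = -128*((-12 + 6*(-11) + 23*(-4) - 9*(-11)*(-4))**2/(6 - 1*(-4) - 3*(-11))**2 - 3) = -128*((-12 - 66 - 92 - 396)**2/(6 + 4 + 33)**2 - 3) = -128*((-566)**2/43**2 - 3) = -128*((1/1849)*320356 - 3) = -128*(320356/1849 - 3) = -128*314809/1849 = -40295552/1849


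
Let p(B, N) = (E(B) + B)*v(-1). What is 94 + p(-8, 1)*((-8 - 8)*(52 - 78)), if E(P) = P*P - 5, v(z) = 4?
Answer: 84958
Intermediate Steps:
E(P) = -5 + P**2 (E(P) = P**2 - 5 = -5 + P**2)
p(B, N) = -20 + 4*B + 4*B**2 (p(B, N) = ((-5 + B**2) + B)*4 = (-5 + B + B**2)*4 = -20 + 4*B + 4*B**2)
94 + p(-8, 1)*((-8 - 8)*(52 - 78)) = 94 + (-20 + 4*(-8) + 4*(-8)**2)*((-8 - 8)*(52 - 78)) = 94 + (-20 - 32 + 4*64)*(-16*(-26)) = 94 + (-20 - 32 + 256)*416 = 94 + 204*416 = 94 + 84864 = 84958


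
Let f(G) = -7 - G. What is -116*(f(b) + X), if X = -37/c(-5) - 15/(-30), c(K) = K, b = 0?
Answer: -522/5 ≈ -104.40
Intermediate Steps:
X = 79/10 (X = -37/(-5) - 15/(-30) = -37*(-⅕) - 15*(-1/30) = 37/5 + ½ = 79/10 ≈ 7.9000)
-116*(f(b) + X) = -116*((-7 - 1*0) + 79/10) = -116*((-7 + 0) + 79/10) = -116*(-7 + 79/10) = -116*9/10 = -522/5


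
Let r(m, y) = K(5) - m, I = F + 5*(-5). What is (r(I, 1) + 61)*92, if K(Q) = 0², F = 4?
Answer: 7544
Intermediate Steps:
I = -21 (I = 4 + 5*(-5) = 4 - 25 = -21)
K(Q) = 0
r(m, y) = -m (r(m, y) = 0 - m = -m)
(r(I, 1) + 61)*92 = (-1*(-21) + 61)*92 = (21 + 61)*92 = 82*92 = 7544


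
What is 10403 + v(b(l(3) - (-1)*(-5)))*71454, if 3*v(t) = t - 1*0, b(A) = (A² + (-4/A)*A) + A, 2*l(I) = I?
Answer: 247077/2 ≈ 1.2354e+5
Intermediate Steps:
l(I) = I/2
b(A) = -4 + A + A² (b(A) = (A² - 4) + A = (-4 + A²) + A = -4 + A + A²)
v(t) = t/3 (v(t) = (t - 1*0)/3 = (t + 0)/3 = t/3)
10403 + v(b(l(3) - (-1)*(-5)))*71454 = 10403 + ((-4 + ((½)*3 - (-1)*(-5)) + ((½)*3 - (-1)*(-5))²)/3)*71454 = 10403 + ((-4 + (3/2 - 1*5) + (3/2 - 1*5)²)/3)*71454 = 10403 + ((-4 + (3/2 - 5) + (3/2 - 5)²)/3)*71454 = 10403 + ((-4 - 7/2 + (-7/2)²)/3)*71454 = 10403 + ((-4 - 7/2 + 49/4)/3)*71454 = 10403 + ((⅓)*(19/4))*71454 = 10403 + (19/12)*71454 = 10403 + 226271/2 = 247077/2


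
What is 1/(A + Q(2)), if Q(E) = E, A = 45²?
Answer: 1/2027 ≈ 0.00049334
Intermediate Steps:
A = 2025
1/(A + Q(2)) = 1/(2025 + 2) = 1/2027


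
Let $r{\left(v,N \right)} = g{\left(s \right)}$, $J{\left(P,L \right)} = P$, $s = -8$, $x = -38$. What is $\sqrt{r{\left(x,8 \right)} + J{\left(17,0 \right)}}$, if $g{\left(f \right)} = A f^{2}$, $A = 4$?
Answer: $\sqrt{273} \approx 16.523$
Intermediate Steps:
$g{\left(f \right)} = 4 f^{2}$
$r{\left(v,N \right)} = 256$ ($r{\left(v,N \right)} = 4 \left(-8\right)^{2} = 4 \cdot 64 = 256$)
$\sqrt{r{\left(x,8 \right)} + J{\left(17,0 \right)}} = \sqrt{256 + 17} = \sqrt{273}$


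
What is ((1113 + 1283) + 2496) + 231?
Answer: 5123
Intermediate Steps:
((1113 + 1283) + 2496) + 231 = (2396 + 2496) + 231 = 4892 + 231 = 5123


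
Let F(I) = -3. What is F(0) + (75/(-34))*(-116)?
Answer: 4299/17 ≈ 252.88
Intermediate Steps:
F(0) + (75/(-34))*(-116) = -3 + (75/(-34))*(-116) = -3 + (75*(-1/34))*(-116) = -3 - 75/34*(-116) = -3 + 4350/17 = 4299/17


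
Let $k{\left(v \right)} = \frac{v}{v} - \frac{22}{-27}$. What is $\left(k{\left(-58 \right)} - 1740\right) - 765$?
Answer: $- \frac{67586}{27} \approx -2503.2$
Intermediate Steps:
$k{\left(v \right)} = \frac{49}{27}$ ($k{\left(v \right)} = 1 - - \frac{22}{27} = 1 + \frac{22}{27} = \frac{49}{27}$)
$\left(k{\left(-58 \right)} - 1740\right) - 765 = \left(\frac{49}{27} - 1740\right) - 765 = - \frac{46931}{27} - 765 = - \frac{67586}{27}$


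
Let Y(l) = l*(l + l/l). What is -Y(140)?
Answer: -19740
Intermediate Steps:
Y(l) = l*(1 + l) (Y(l) = l*(l + 1) = l*(1 + l))
-Y(140) = -140*(1 + 140) = -140*141 = -1*19740 = -19740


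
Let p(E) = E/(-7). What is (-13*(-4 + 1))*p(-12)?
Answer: 468/7 ≈ 66.857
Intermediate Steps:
p(E) = -E/7 (p(E) = E*(-⅐) = -E/7)
(-13*(-4 + 1))*p(-12) = (-13*(-4 + 1))*(-⅐*(-12)) = -13*(-3)*(12/7) = 39*(12/7) = 468/7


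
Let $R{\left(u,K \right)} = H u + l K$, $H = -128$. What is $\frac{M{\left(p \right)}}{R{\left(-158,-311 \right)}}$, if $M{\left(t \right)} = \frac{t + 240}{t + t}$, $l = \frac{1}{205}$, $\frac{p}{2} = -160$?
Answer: $\frac{205}{33164872} \approx 6.1812 \cdot 10^{-6}$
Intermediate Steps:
$p = -320$ ($p = 2 \left(-160\right) = -320$)
$l = \frac{1}{205} \approx 0.0048781$
$R{\left(u,K \right)} = - 128 u + \frac{K}{205}$
$M{\left(t \right)} = \frac{240 + t}{2 t}$
$\frac{M{\left(p \right)}}{R{\left(-158,-311 \right)}} = \frac{\frac{1}{2} \frac{1}{-320} \left(240 - 320\right)}{\left(-128\right) \left(-158\right) + \frac{1}{205} \left(-311\right)} = \frac{\frac{1}{2} \left(- \frac{1}{320}\right) \left(-80\right)}{20224 - \frac{311}{205}} = \frac{1}{8 \cdot \frac{4145609}{205}} = \frac{1}{8} \cdot \frac{205}{4145609} = \frac{205}{33164872}$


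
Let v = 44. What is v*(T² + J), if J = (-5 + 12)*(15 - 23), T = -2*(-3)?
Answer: -880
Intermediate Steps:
T = 6
J = -56 (J = 7*(-8) = -56)
v*(T² + J) = 44*(6² - 56) = 44*(36 - 56) = 44*(-20) = -880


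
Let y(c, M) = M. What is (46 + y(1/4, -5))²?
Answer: 1681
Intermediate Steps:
(46 + y(1/4, -5))² = (46 - 5)² = 41² = 1681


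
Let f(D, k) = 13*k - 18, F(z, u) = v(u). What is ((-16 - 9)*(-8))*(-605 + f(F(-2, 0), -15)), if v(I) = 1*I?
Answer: -163600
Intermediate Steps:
v(I) = I
F(z, u) = u
f(D, k) = -18 + 13*k
((-16 - 9)*(-8))*(-605 + f(F(-2, 0), -15)) = ((-16 - 9)*(-8))*(-605 + (-18 + 13*(-15))) = (-25*(-8))*(-605 + (-18 - 195)) = 200*(-605 - 213) = 200*(-818) = -163600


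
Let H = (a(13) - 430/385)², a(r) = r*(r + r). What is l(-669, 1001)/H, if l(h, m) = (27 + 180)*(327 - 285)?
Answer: 25773363/336441800 ≈ 0.076606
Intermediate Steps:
a(r) = 2*r² (a(r) = r*(2*r) = 2*r²)
l(h, m) = 8694 (l(h, m) = 207*42 = 8694)
H = 672883600/5929 (H = (2*13² - 430/385)² = (2*169 - 430*1/385)² = (338 - 86/77)² = (25940/77)² = 672883600/5929 ≈ 1.1349e+5)
l(-669, 1001)/H = 8694/(672883600/5929) = 8694*(5929/672883600) = 25773363/336441800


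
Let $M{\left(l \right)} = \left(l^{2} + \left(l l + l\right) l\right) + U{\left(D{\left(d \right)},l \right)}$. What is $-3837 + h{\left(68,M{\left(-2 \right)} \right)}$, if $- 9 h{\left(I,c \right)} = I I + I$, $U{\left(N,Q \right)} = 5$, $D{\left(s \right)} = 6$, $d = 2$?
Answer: $- \frac{13075}{3} \approx -4358.3$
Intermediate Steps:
$M{\left(l \right)} = 5 + l^{2} + l \left(l + l^{2}\right)$ ($M{\left(l \right)} = \left(l^{2} + \left(l l + l\right) l\right) + 5 = \left(l^{2} + \left(l^{2} + l\right) l\right) + 5 = \left(l^{2} + \left(l + l^{2}\right) l\right) + 5 = \left(l^{2} + l \left(l + l^{2}\right)\right) + 5 = 5 + l^{2} + l \left(l + l^{2}\right)$)
$h{\left(I,c \right)} = - \frac{I}{9} - \frac{I^{2}}{9}$ ($h{\left(I,c \right)} = - \frac{I I + I}{9} = - \frac{I^{2} + I}{9} = - \frac{I + I^{2}}{9} = - \frac{I}{9} - \frac{I^{2}}{9}$)
$-3837 + h{\left(68,M{\left(-2 \right)} \right)} = -3837 - \frac{68 \left(1 + 68\right)}{9} = -3837 - \frac{68}{9} \cdot 69 = -3837 - \frac{1564}{3} = - \frac{13075}{3}$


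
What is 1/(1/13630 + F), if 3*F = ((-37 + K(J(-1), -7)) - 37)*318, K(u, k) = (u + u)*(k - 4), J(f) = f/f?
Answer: -13630/138698879 ≈ -9.8270e-5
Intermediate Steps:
J(f) = 1
K(u, k) = 2*u*(-4 + k) (K(u, k) = (2*u)*(-4 + k) = 2*u*(-4 + k))
F = -10176 (F = (((-37 + 2*1*(-4 - 7)) - 37)*318)/3 = (((-37 + 2*1*(-11)) - 37)*318)/3 = (((-37 - 22) - 37)*318)/3 = ((-59 - 37)*318)/3 = (-96*318)/3 = (⅓)*(-30528) = -10176)
1/(1/13630 + F) = 1/(1/13630 - 10176) = 1/(-138698879/13630) = -13630/138698879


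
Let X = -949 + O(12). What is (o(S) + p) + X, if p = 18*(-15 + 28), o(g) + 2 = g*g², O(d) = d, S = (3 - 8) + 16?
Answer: 626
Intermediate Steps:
S = 11 (S = -5 + 16 = 11)
o(g) = -2 + g³ (o(g) = -2 + g*g² = -2 + g³)
X = -937 (X = -949 + 12 = -937)
p = 234 (p = 18*13 = 234)
(o(S) + p) + X = ((-2 + 11³) + 234) - 937 = ((-2 + 1331) + 234) - 937 = (1329 + 234) - 937 = 1563 - 937 = 626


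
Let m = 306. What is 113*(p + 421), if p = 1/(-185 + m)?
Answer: 5756446/121 ≈ 47574.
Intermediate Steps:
p = 1/121 (p = 1/(-185 + 306) = 1/121 ≈ 0.0082645)
113*(p + 421) = 113*(1/121 + 421) = 113*(50942/121) = 5756446/121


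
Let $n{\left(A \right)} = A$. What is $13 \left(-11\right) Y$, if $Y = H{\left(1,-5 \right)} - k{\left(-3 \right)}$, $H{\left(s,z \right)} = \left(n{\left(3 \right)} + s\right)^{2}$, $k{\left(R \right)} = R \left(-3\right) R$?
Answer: $-6149$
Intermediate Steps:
$k{\left(R \right)} = - 3 R^{2}$ ($k{\left(R \right)} = - 3 R R = - 3 R^{2}$)
$H{\left(s,z \right)} = \left(3 + s\right)^{2}$
$Y = 43$ ($Y = \left(3 + 1\right)^{2} - - 3 \left(-3\right)^{2} = 4^{2} - \left(-3\right) 9 = 16 - -27 = 16 + 27 = 43$)
$13 \left(-11\right) Y = 13 \left(-11\right) 43 = \left(-143\right) 43 = -6149$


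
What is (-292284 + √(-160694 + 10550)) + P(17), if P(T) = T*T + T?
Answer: -291978 + 8*I*√2346 ≈ -2.9198e+5 + 387.48*I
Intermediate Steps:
P(T) = T + T² (P(T) = T² + T = T + T²)
(-292284 + √(-160694 + 10550)) + P(17) = (-292284 + √(-160694 + 10550)) + 17*(1 + 17) = (-292284 + √(-150144)) + 17*18 = (-292284 + 8*I*√2346) + 306 = -291978 + 8*I*√2346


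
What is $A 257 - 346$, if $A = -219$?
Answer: $-56629$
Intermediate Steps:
$A 257 - 346 = \left(-219\right) 257 - 346 = -56283 - 346 = -56629$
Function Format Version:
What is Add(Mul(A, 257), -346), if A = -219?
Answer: -56629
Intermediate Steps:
Add(Mul(A, 257), -346) = Add(Mul(-219, 257), -346) = Add(-56283, -346) = -56629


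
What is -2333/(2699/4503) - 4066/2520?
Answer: -13242415807/3400740 ≈ -3894.0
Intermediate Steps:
-2333/(2699/4503) - 4066/2520 = -2333/(2699*(1/4503)) - 4066*1/2520 = -2333/2699/4503 - 2033/1260 = -2333*4503/2699 - 2033/1260 = -10505499/2699 - 2033/1260 = -13242415807/3400740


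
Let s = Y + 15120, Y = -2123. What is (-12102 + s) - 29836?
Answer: -28941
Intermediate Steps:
s = 12997 (s = -2123 + 15120 = 12997)
(-12102 + s) - 29836 = (-12102 + 12997) - 29836 = 895 - 29836 = -28941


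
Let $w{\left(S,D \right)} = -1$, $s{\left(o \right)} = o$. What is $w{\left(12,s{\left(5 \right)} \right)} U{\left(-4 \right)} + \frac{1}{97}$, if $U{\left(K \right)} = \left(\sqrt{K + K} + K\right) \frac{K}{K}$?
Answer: $\frac{389}{97} - 2 i \sqrt{2} \approx 4.0103 - 2.8284 i$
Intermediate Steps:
$U{\left(K \right)} = K + \sqrt{2} \sqrt{K}$ ($U{\left(K \right)} = \left(\sqrt{2 K} + K\right) 1 = \left(\sqrt{2} \sqrt{K} + K\right) 1 = \left(K + \sqrt{2} \sqrt{K}\right) 1 = K + \sqrt{2} \sqrt{K}$)
$w{\left(12,s{\left(5 \right)} \right)} U{\left(-4 \right)} + \frac{1}{97} = - (-4 + \sqrt{2} \sqrt{-4}) + \frac{1}{97} = - (-4 + \sqrt{2} \cdot 2 i) + \frac{1}{97} = - (-4 + 2 i \sqrt{2}) + \frac{1}{97} = \left(4 - 2 i \sqrt{2}\right) + \frac{1}{97} = \frac{389}{97} - 2 i \sqrt{2}$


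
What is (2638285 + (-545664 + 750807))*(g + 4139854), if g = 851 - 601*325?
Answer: 11218403962640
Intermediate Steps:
g = -194474 (g = 851 - 195325 = -194474)
(2638285 + (-545664 + 750807))*(g + 4139854) = (2638285 + (-545664 + 750807))*(-194474 + 4139854) = (2638285 + 205143)*3945380 = 2843428*3945380 = 11218403962640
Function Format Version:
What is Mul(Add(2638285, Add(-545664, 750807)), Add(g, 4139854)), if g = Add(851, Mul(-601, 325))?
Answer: 11218403962640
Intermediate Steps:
g = -194474 (g = Add(851, -195325) = -194474)
Mul(Add(2638285, Add(-545664, 750807)), Add(g, 4139854)) = Mul(Add(2638285, Add(-545664, 750807)), Add(-194474, 4139854)) = Mul(Add(2638285, 205143), 3945380) = Mul(2843428, 3945380) = 11218403962640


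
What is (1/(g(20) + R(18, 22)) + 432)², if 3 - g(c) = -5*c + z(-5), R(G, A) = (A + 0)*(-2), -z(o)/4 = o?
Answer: 283888801/1521 ≈ 1.8665e+5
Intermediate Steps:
z(o) = -4*o
R(G, A) = -2*A (R(G, A) = A*(-2) = -2*A)
g(c) = -17 + 5*c (g(c) = 3 - (-5*c - 4*(-5)) = 3 - (-5*c + 20) = 3 - (20 - 5*c) = 3 + (-20 + 5*c) = -17 + 5*c)
(1/(g(20) + R(18, 22)) + 432)² = (1/((-17 + 5*20) - 2*22) + 432)² = (1/((-17 + 100) - 44) + 432)² = (1/(83 - 44) + 432)² = (1/39 + 432)² = (16849/39)² = 283888801/1521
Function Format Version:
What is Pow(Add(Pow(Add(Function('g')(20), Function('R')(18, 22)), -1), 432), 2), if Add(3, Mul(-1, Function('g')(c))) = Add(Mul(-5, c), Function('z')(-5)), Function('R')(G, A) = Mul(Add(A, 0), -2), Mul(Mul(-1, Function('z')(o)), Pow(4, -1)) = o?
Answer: Rational(283888801, 1521) ≈ 1.8665e+5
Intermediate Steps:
Function('z')(o) = Mul(-4, o)
Function('R')(G, A) = Mul(-2, A) (Function('R')(G, A) = Mul(A, -2) = Mul(-2, A))
Function('g')(c) = Add(-17, Mul(5, c)) (Function('g')(c) = Add(3, Mul(-1, Add(Mul(-5, c), Mul(-4, -5)))) = Add(3, Mul(-1, Add(Mul(-5, c), 20))) = Add(3, Mul(-1, Add(20, Mul(-5, c)))) = Add(3, Add(-20, Mul(5, c))) = Add(-17, Mul(5, c)))
Pow(Add(Pow(Add(Function('g')(20), Function('R')(18, 22)), -1), 432), 2) = Pow(Add(Pow(Add(Add(-17, Mul(5, 20)), Mul(-2, 22)), -1), 432), 2) = Pow(Add(Pow(Add(Add(-17, 100), -44), -1), 432), 2) = Pow(Add(Pow(Add(83, -44), -1), 432), 2) = Pow(Add(Pow(39, -1), 432), 2) = Pow(Add(Rational(1, 39), 432), 2) = Pow(Rational(16849, 39), 2) = Rational(283888801, 1521)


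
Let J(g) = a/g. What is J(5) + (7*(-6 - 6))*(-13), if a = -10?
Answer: 1090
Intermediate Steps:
J(g) = -10/g
J(5) + (7*(-6 - 6))*(-13) = -10/5 + (7*(-6 - 6))*(-13) = -10*⅕ + (7*(-12))*(-13) = -2 - 84*(-13) = -2 + 1092 = 1090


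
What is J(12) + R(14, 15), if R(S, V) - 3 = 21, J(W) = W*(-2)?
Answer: 0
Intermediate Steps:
J(W) = -2*W
R(S, V) = 24 (R(S, V) = 3 + 21 = 24)
J(12) + R(14, 15) = -2*12 + 24 = -24 + 24 = 0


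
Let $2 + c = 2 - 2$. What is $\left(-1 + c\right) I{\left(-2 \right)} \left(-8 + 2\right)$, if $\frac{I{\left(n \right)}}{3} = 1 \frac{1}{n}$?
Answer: $-27$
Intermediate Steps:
$c = -2$ ($c = -2 + \left(2 - 2\right) = -2 + 0 = -2$)
$I{\left(n \right)} = \frac{3}{n}$ ($I{\left(n \right)} = 3 \cdot 1 \frac{1}{n} = \frac{3}{n}$)
$\left(-1 + c\right) I{\left(-2 \right)} \left(-8 + 2\right) = \left(-1 - 2\right) \frac{3}{-2} \left(-8 + 2\right) = - 3 \cdot 3 \left(- \frac{1}{2}\right) \left(-6\right) = \left(-3\right) \left(- \frac{3}{2}\right) \left(-6\right) = \frac{9}{2} \left(-6\right) = -27$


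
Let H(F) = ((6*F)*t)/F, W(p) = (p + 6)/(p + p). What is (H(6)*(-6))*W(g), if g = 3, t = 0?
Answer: 0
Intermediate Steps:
W(p) = (6 + p)/(2*p) (W(p) = (6 + p)/((2*p)) = (6 + p)*(1/(2*p)) = (6 + p)/(2*p))
H(F) = 0 (H(F) = ((6*F)*0)/F = 0/F = 0)
(H(6)*(-6))*W(g) = (0*(-6))*((1/2)*(6 + 3)/3) = 0*((1/2)*(1/3)*9) = 0*(3/2) = 0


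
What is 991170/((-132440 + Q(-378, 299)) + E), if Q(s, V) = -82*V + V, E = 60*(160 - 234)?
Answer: -991170/161099 ≈ -6.1525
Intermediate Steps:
E = -4440 (E = 60*(-74) = -4440)
Q(s, V) = -81*V
991170/((-132440 + Q(-378, 299)) + E) = 991170/((-132440 - 81*299) - 4440) = 991170/((-132440 - 24219) - 4440) = 991170/(-156659 - 4440) = 991170/(-161099) = 991170*(-1/161099) = -991170/161099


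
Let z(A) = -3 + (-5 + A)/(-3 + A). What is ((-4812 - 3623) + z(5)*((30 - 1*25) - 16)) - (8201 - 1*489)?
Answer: -16114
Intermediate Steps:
z(A) = -3 + (-5 + A)/(-3 + A)
((-4812 - 3623) + z(5)*((30 - 1*25) - 16)) - (8201 - 1*489) = ((-4812 - 3623) + (2*(2 - 1*5)/(-3 + 5))*((30 - 1*25) - 16)) - (8201 - 1*489) = (-8435 + (2*(2 - 5)/2)*((30 - 25) - 16)) - (8201 - 489) = (-8435 + (2*(½)*(-3))*(5 - 16)) - 1*7712 = (-8435 - 3*(-11)) - 7712 = (-8435 + 33) - 7712 = -8402 - 7712 = -16114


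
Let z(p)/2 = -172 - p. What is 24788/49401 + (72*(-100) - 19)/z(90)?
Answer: 369614731/25886124 ≈ 14.278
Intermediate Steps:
z(p) = -344 - 2*p (z(p) = 2*(-172 - p) = -344 - 2*p)
24788/49401 + (72*(-100) - 19)/z(90) = 24788/49401 + (72*(-100) - 19)/(-344 - 2*90) = 24788*(1/49401) + (-7200 - 19)/(-344 - 180) = 24788/49401 - 7219/(-524) = 24788/49401 - 7219*(-1/524) = 24788/49401 + 7219/524 = 369614731/25886124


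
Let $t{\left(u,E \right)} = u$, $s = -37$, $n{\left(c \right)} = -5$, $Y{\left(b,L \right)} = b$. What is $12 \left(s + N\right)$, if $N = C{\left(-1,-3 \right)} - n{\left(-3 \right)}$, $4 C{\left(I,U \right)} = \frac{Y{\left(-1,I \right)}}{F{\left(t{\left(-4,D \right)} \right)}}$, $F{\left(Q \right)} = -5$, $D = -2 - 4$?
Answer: $- \frac{1917}{5} \approx -383.4$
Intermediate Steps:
$D = -6$
$C{\left(I,U \right)} = \frac{1}{20}$ ($C{\left(I,U \right)} = \frac{\left(-1\right) \frac{1}{-5}}{4} = \frac{\left(-1\right) \left(- \frac{1}{5}\right)}{4} = \frac{1}{4} \cdot \frac{1}{5} = \frac{1}{20}$)
$N = \frac{101}{20}$ ($N = \frac{1}{20} - -5 = \frac{1}{20} + 5 = \frac{101}{20} \approx 5.05$)
$12 \left(s + N\right) = 12 \left(-37 + \frac{101}{20}\right) = 12 \left(- \frac{639}{20}\right) = - \frac{1917}{5}$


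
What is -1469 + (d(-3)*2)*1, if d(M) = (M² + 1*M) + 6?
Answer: -1445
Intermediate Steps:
d(M) = 6 + M + M² (d(M) = (M² + M) + 6 = (M + M²) + 6 = 6 + M + M²)
-1469 + (d(-3)*2)*1 = -1469 + ((6 - 3 + (-3)²)*2)*1 = -1469 + ((6 - 3 + 9)*2)*1 = -1469 + (12*2)*1 = -1469 + 24*1 = -1469 + 24 = -1445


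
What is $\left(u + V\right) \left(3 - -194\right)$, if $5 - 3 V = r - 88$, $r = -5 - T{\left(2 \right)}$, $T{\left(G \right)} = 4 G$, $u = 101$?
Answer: $\frac{80573}{3} \approx 26858.0$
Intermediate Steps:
$r = -13$ ($r = -5 - 4 \cdot 2 = -5 - 8 = -13$)
$V = \frac{106}{3}$ ($V = \frac{5}{3} - \frac{-13 - 88}{3} = \frac{5}{3} - - \frac{101}{3} = \frac{5}{3} + \frac{101}{3} = \frac{106}{3} \approx 35.333$)
$\left(u + V\right) \left(3 - -194\right) = \left(101 + \frac{106}{3}\right) \left(3 - -194\right) = \frac{409 \left(3 + 194\right)}{3} = \frac{409}{3} \cdot 197 = \frac{80573}{3}$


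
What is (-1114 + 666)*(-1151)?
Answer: 515648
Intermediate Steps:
(-1114 + 666)*(-1151) = -448*(-1151) = 515648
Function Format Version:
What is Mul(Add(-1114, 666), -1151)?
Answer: 515648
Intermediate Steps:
Mul(Add(-1114, 666), -1151) = Mul(-448, -1151) = 515648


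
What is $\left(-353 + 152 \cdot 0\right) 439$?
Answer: $-154967$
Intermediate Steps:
$\left(-353 + 152 \cdot 0\right) 439 = \left(-353 + 0\right) 439 = \left(-353\right) 439 = -154967$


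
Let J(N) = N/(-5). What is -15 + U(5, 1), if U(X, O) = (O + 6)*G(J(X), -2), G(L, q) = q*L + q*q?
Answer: 27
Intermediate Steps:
J(N) = -N/5 (J(N) = N*(-1/5) = -N/5)
G(L, q) = q**2 + L*q (G(L, q) = L*q + q**2 = q**2 + L*q)
U(X, O) = (4 + 2*X/5)*(6 + O) (U(X, O) = (O + 6)*(-2*(-X/5 - 2)) = (6 + O)*(-2*(-2 - X/5)) = (6 + O)*(4 + 2*X/5) = (4 + 2*X/5)*(6 + O))
-15 + U(5, 1) = -15 + 2*(6 + 1)*(10 + 5)/5 = -15 + (2/5)*7*15 = -15 + 42 = 27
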